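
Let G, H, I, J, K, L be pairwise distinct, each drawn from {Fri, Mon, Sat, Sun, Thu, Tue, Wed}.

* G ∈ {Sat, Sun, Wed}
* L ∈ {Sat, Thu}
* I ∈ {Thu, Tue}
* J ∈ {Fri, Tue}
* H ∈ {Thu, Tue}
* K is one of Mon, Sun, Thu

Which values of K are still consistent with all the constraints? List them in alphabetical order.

Mon, Sun

The 2 variables H and I are confined to {Thu, Tue}, which locks those values in; drop them from J, K, L.
J's domain is down to {Fri}, so J = Fri.
That leaves L = Sat. Strike Sat from G.
No further eliminations apply; K can still be any of Mon, Sun.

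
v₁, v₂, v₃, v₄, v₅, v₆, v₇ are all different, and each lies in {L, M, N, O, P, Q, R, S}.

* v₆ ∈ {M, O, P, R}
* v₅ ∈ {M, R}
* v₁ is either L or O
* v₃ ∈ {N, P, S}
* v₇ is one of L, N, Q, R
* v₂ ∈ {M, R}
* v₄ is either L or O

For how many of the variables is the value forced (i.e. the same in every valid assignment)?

The 2 variables v₁ and v₄ are confined to {L, O}, which locks those values in; drop them from v₆, v₇.
The 2 variables v₂ and v₅ are confined to {M, R}, which locks those values in; drop them from v₆, v₇.
v₆'s domain is down to {P}, so v₆ = P. Eliminate P elsewhere: v₃.
Determined: v₆=P. The other variables each still have more than one consistent value. That makes 1.

1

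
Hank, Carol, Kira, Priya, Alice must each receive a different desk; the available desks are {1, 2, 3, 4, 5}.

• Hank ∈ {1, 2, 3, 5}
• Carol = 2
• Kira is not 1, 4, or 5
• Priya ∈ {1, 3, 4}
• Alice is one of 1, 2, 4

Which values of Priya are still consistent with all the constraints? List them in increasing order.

Carol's domain is down to {2}, so Carol = 2. Strike 2 from Hank, Kira, Alice.
Kira's domain is down to {3}, so Kira = 3. Remove 3 from Hank, Priya.
Among the 3 still-open variables, 5 fits only Hank (and all 3 values in {1, 4, 5} must be used), so Hank = 5.
No further eliminations apply; Priya can still be any of 1, 4.

1, 4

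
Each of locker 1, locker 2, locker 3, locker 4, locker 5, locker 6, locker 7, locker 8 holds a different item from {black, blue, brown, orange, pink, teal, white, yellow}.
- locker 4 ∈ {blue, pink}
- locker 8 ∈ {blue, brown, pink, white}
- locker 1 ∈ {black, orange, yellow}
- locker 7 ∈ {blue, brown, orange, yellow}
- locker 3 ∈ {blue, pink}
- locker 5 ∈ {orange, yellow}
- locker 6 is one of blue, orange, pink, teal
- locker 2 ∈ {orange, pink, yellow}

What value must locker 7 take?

brown

The 8 variables draw from only 8 values {black, blue, brown, orange, pink, teal, white, yellow}, so each is used; only locker 1 can be black, hence locker 1 = black.
Among the 7 still-open variables, teal fits only locker 6 (and all 7 values in {blue, brown, orange, pink, teal, white, yellow} must be used), so locker 6 = teal.
The 6 still-open variables draw from only 6 values {blue, brown, orange, pink, white, yellow}, so each is used; only locker 8 can be white, hence locker 8 = white.
Among the 5 still-open variables, brown fits only locker 7 (and all 5 values in {blue, brown, orange, pink, yellow} must be used), so locker 7 = brown.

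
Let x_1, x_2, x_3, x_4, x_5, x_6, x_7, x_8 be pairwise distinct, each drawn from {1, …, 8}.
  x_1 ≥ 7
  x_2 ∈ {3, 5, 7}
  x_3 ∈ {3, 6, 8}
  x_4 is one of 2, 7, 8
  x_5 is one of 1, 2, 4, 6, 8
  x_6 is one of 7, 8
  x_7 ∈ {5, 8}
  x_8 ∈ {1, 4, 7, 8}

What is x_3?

x_1 and x_6 share exactly the 2 values {7, 8}; by pigeonhole those values go to them, so strike 7, 8 from x_2, x_3, x_4, x_5, x_7, x_8.
x_4 must be 2 (only option left). So x_5 can't be 2.
x_7's domain is down to {5}, so x_7 = 5. Eliminate 5 elsewhere: x_2.
x_2's domain is down to {3}, so x_2 = 3. So x_3 can't be 3.
So x_3 = 6.

6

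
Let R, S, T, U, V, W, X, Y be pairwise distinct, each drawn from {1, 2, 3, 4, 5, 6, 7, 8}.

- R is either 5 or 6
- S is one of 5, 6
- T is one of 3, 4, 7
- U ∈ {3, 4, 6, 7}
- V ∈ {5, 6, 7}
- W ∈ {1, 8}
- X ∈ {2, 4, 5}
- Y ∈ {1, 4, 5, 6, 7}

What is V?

The 8 variables together cover exactly {1, 2, 3, 4, 5, 6, 7, 8} — 8 values for 8 variables — and 2 appears only in X's list, so X = 2.
Among the 7 still-open variables, 8 fits only W (and all 7 values in {1, 3, 4, 5, 6, 7, 8} must be used), so W = 8.
Among the 6 still-open variables, 1 fits only Y (and all 6 values in {1, 3, 4, 5, 6, 7} must be used), so Y = 1.
The 2 variables R and S are confined to {5, 6}, which locks those values in; drop them from U, V.
So V = 7.

7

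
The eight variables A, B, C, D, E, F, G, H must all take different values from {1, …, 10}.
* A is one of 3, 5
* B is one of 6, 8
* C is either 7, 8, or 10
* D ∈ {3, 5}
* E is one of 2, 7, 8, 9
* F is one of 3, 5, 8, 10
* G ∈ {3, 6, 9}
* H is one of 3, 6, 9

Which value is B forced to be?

The 8 variables draw from only 8 values {2, 3, 5, 6, 7, 8, 9, 10}, so each is used; only E can be 2, hence E = 2.
Among the 7 still-open variables, 7 fits only C (and all 7 values in {3, 5, 6, 7, 8, 9, 10} must be used), so C = 7.
The 6 still-open variables together cover exactly {3, 5, 6, 8, 9, 10} — 6 values for 6 variables — and 10 appears only in F's list, so F = 10.
The 5 still-open variables together cover exactly {3, 5, 6, 8, 9} — 5 values for 5 variables — and 8 appears only in B's list, so B = 8.

8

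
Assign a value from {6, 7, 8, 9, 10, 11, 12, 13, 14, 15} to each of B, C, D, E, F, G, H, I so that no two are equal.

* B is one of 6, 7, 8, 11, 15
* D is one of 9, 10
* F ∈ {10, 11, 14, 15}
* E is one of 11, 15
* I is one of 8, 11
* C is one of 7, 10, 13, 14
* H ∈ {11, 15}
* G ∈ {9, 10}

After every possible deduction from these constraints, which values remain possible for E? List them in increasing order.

11, 15

D and G share exactly the 2 values {9, 10}; by pigeonhole those values go to them, so strike 9, 10 from C, F.
The 2 variables E and H are confined to {11, 15}, which locks those values in; drop them from B, F, I.
F's domain is down to {14}, so F = 14. Strike 14 from C.
I must be 8 (only option left). Remove 8 from B.
No further eliminations apply; E can still be any of 11, 15.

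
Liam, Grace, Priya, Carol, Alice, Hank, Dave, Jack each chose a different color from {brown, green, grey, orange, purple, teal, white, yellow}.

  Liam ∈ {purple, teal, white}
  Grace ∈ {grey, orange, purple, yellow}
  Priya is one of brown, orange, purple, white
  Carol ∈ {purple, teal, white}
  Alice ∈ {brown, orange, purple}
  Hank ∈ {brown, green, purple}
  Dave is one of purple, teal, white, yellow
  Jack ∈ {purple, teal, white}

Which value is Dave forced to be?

The 8 variables together cover exactly {brown, green, grey, orange, purple, teal, white, yellow} — 8 values for 8 variables — and green appears only in Hank's list, so Hank = green.
The 7 still-open variables draw from only 7 values {brown, grey, orange, purple, teal, white, yellow}, so each is used; only Grace can be grey, hence Grace = grey.
The 6 still-open variables together cover exactly {brown, orange, purple, teal, white, yellow} — 6 values for 6 variables — and yellow appears only in Dave's list, so Dave = yellow.

yellow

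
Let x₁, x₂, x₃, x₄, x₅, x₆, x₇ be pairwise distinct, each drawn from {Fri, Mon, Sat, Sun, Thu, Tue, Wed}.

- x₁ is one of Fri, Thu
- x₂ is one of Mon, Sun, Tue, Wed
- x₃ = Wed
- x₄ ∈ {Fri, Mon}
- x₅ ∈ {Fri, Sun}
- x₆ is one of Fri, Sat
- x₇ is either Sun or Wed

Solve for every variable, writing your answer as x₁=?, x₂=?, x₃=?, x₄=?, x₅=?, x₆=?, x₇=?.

x₃ has just one choice, so x₃ = Wed. Remove Wed from x₂, x₇.
That leaves x₇ = Sun. Remove Sun from x₂, x₅.
That leaves x₅ = Fri. Eliminate Fri elsewhere: x₁, x₄, x₆.
x₆ has just one choice, so x₆ = Sat.
That leaves x₁ = Thu.
x₄ must be Mon (only option left). Eliminate Mon elsewhere: x₂.
x₂ has just one choice, so x₂ = Tue.

x₁=Thu, x₂=Tue, x₃=Wed, x₄=Mon, x₅=Fri, x₆=Sat, x₇=Sun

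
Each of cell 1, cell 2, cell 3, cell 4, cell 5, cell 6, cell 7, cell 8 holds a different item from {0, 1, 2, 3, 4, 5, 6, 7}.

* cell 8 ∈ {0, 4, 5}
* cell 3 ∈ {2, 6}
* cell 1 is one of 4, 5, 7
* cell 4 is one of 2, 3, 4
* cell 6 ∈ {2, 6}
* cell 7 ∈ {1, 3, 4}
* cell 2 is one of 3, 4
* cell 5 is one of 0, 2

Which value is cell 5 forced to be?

Among the 8 variables, 1 fits only cell 7 (and all 8 values in {0, 1, 2, 3, 4, 5, 6, 7} must be used), so cell 7 = 1.
The 7 still-open variables draw from only 7 values {0, 2, 3, 4, 5, 6, 7}, so each is used; only cell 1 can be 7, hence cell 1 = 7.
The 6 still-open variables draw from only 6 values {0, 2, 3, 4, 5, 6}, so each is used; only cell 8 can be 5, hence cell 8 = 5.
Among the 5 still-open variables, 0 fits only cell 5 (and all 5 values in {0, 2, 3, 4, 6} must be used), so cell 5 = 0.

0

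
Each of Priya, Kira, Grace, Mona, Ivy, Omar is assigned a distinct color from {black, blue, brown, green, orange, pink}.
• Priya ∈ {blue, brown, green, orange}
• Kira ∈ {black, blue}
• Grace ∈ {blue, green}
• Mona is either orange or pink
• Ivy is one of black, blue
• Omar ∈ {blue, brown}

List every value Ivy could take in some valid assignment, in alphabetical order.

The 6 variables together cover exactly {black, blue, brown, green, orange, pink} — 6 values for 6 variables — and pink appears only in Mona's list, so Mona = pink.
The 5 still-open variables together cover exactly {black, blue, brown, green, orange} — 5 values for 5 variables — and orange appears only in Priya's list, so Priya = orange.
The 4 still-open variables together cover exactly {black, blue, brown, green} — 4 values for 4 variables — and brown appears only in Omar's list, so Omar = brown.
The 3 still-open variables together cover exactly {black, blue, green} — 3 values for 3 variables — and green appears only in Grace's list, so Grace = green.
No further eliminations apply; Ivy can still be any of black, blue.

black, blue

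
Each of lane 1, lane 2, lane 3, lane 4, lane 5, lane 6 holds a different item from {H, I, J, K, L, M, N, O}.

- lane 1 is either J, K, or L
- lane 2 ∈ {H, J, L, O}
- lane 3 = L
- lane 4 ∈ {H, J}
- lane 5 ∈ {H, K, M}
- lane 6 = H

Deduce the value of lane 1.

lane 3 must be L (only option left). So lane 1, lane 2 can't be L.
That leaves lane 6 = H. Eliminate H elsewhere: lane 2, lane 4, lane 5.
lane 4's domain is down to {J}, so lane 4 = J. Strike J from lane 1, lane 2.
So lane 1 = K.

K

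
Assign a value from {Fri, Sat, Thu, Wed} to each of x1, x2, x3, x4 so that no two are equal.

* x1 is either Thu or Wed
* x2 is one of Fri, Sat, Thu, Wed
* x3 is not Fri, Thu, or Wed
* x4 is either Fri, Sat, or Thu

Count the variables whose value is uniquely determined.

1

x3's domain is down to {Sat}, so x3 = Sat. Remove Sat from x2, x4.
Determined: x3=Sat. The other variables each still have more than one consistent value. That makes 1.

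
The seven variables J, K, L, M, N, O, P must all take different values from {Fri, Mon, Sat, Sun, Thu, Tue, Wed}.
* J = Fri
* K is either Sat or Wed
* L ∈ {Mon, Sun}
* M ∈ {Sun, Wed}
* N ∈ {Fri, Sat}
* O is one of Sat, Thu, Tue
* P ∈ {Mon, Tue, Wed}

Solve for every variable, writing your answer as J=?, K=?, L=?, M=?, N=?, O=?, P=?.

J has just one choice, so J = Fri. Remove Fri from N.
N must be Sat (only option left). Strike Sat from K, O.
K's domain is down to {Wed}, so K = Wed. Remove Wed from M, P.
M has just one choice, so M = Sun. So L can't be Sun.
L's domain is down to {Mon}, so L = Mon. Remove Mon from P.
P's domain is down to {Tue}, so P = Tue. Eliminate Tue elsewhere: O.
O has just one choice, so O = Thu.

J=Fri, K=Wed, L=Mon, M=Sun, N=Sat, O=Thu, P=Tue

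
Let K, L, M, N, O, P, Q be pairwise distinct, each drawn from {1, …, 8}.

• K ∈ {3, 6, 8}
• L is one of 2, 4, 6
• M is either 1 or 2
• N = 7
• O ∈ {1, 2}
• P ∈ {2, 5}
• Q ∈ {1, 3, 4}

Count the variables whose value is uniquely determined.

2

N's domain is down to {7}, so N = 7.
M and O share exactly the 2 values {1, 2}; by pigeonhole those values go to them, so strike 1, 2 from L, P, Q.
P has just one choice, so P = 5.
Determined: N=7, P=5. The other variables each still have more than one consistent value. That makes 2.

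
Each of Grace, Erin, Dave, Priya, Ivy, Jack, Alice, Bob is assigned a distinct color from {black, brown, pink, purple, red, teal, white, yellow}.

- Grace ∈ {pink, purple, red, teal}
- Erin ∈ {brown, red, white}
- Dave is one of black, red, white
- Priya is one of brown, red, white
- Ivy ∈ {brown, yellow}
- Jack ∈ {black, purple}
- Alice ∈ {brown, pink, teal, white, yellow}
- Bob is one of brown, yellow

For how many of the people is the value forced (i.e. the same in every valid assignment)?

The 2 variables Ivy and Bob are confined to {brown, yellow}, which locks those values in; drop them from Erin, Priya, Alice.
The 2 variables Erin and Priya are confined to {red, white}, which locks those values in; drop them from Grace, Dave, Alice.
Dave has just one choice, so Dave = black. So Jack can't be black.
That leaves Jack = purple. Eliminate purple elsewhere: Grace.
Determined: Dave=black, Jack=purple. The other people each still have more than one consistent value. That makes 2.

2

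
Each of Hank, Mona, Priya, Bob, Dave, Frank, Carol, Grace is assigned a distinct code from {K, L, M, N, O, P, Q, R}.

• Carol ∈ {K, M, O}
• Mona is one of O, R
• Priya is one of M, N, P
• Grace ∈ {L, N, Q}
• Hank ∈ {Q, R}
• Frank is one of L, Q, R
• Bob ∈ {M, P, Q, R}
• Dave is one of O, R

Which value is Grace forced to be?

The 8 variables together cover exactly {K, L, M, N, O, P, Q, R} — 8 values for 8 variables — and K appears only in Carol's list, so Carol = K.
Mona and Dave share exactly the 2 values {O, R}; by pigeonhole those values go to them, so strike O, R from Hank, Bob, Frank.
Hank has just one choice, so Hank = Q. Eliminate Q elsewhere: Bob, Frank, Grace.
That leaves Frank = L. Eliminate L elsewhere: Grace.
So Grace = N.

N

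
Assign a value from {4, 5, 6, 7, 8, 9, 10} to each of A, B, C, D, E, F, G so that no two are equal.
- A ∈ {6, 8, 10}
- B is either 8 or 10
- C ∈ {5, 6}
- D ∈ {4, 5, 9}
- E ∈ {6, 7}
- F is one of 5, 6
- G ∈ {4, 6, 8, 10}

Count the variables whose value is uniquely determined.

The 7 variables draw from only 7 values {4, 5, 6, 7, 8, 9, 10}, so each is used; only E can be 7, hence E = 7.
Among the 6 still-open variables, 9 fits only D (and all 6 values in {4, 5, 6, 8, 9, 10} must be used), so D = 9.
The 5 still-open variables together cover exactly {4, 5, 6, 8, 10} — 5 values for 5 variables — and 4 appears only in G's list, so G = 4.
C and F share exactly the 2 values {5, 6}; by pigeonhole those values go to them, so strike 5, 6 from A.
Determined: D=9, E=7, G=4. The other variables each still have more than one consistent value. That makes 3.

3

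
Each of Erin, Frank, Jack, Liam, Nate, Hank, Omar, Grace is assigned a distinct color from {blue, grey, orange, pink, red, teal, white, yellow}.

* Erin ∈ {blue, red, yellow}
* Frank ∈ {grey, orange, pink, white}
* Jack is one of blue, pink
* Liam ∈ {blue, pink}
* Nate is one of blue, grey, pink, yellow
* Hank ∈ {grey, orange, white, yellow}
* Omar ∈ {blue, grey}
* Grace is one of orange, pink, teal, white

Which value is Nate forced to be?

yellow

Among the 8 variables, red fits only Erin (and all 8 values in {blue, grey, orange, pink, red, teal, white, yellow} must be used), so Erin = red.
Among the 7 still-open variables, teal fits only Grace (and all 7 values in {blue, grey, orange, pink, teal, white, yellow} must be used), so Grace = teal.
The 2 variables Jack and Liam are confined to {blue, pink}, which locks those values in; drop them from Frank, Nate, Omar.
Omar must be grey (only option left). Eliminate grey elsewhere: Frank, Nate, Hank.
So Nate = yellow.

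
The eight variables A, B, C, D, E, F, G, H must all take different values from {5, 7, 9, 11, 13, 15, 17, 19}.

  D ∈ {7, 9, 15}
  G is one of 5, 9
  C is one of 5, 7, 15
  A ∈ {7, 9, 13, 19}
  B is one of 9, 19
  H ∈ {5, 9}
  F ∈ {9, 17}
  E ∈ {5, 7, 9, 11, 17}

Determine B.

The 8 variables together cover exactly {5, 7, 9, 11, 13, 15, 17, 19} — 8 values for 8 variables — and 11 appears only in E's list, so E = 11.
Among the 7 still-open variables, 13 fits only A (and all 7 values in {5, 7, 9, 13, 15, 17, 19} must be used), so A = 13.
The 6 still-open variables together cover exactly {5, 7, 9, 15, 17, 19} — 6 values for 6 variables — and 17 appears only in F's list, so F = 17.
The 5 still-open variables draw from only 5 values {5, 7, 9, 15, 19}, so each is used; only B can be 19, hence B = 19.

19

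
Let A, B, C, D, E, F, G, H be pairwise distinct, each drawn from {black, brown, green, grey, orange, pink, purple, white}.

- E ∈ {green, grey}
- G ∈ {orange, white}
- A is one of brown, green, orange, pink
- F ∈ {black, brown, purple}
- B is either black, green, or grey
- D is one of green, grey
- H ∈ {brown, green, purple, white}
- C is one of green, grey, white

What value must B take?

Among the 8 variables, pink fits only A (and all 8 values in {black, brown, green, grey, orange, pink, purple, white} must be used), so A = pink.
The 7 still-open variables together cover exactly {black, brown, green, grey, orange, purple, white} — 7 values for 7 variables — and orange appears only in G's list, so G = orange.
D and E share exactly the 2 values {green, grey}; by pigeonhole those values go to them, so strike green, grey from B, C, H.
So B = black.

black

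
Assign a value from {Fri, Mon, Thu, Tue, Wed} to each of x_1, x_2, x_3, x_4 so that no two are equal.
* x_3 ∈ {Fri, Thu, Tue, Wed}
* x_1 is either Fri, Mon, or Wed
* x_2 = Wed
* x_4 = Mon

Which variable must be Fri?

x_2 has just one choice, so x_2 = Wed. Remove Wed from x_1, x_3.
That leaves x_4 = Mon. Eliminate Mon elsewhere: x_1.
So Fri goes to x_1.

x_1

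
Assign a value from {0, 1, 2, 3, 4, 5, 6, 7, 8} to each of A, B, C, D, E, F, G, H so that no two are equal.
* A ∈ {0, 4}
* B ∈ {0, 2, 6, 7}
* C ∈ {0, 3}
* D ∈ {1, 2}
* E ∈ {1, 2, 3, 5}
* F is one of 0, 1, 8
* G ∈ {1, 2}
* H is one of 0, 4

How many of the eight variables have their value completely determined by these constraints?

3

A and H share exactly the 2 values {0, 4}; by pigeonhole those values go to them, so strike 0, 4 from B, C, F.
C must be 3 (only option left). Eliminate 3 elsewhere: E.
D and G between them cover only {1, 2} — a naked pair. Remove those values from B, E, F.
E must be 5 (only option left).
F's domain is down to {8}, so F = 8.
Determined: C=3, E=5, F=8. The other variables each still have more than one consistent value. That makes 3.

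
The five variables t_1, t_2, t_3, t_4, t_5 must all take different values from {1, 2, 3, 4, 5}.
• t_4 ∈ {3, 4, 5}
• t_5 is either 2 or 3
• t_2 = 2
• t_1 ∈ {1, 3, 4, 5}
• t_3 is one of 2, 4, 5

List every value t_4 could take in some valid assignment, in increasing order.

t_2 must be 2 (only option left). Strike 2 from t_3, t_5.
t_5's domain is down to {3}, so t_5 = 3. Strike 3 from t_1, t_4.
Among the 3 still-open variables, 1 fits only t_1 (and all 3 values in {1, 4, 5} must be used), so t_1 = 1.
No further eliminations apply; t_4 can still be any of 4, 5.

4, 5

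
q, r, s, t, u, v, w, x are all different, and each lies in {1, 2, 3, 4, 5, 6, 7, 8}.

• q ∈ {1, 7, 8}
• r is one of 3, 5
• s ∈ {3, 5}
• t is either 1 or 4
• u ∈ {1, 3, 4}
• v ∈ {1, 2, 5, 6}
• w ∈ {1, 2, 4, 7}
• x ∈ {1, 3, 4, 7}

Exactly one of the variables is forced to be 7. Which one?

Among the 8 variables, 6 fits only v (and all 8 values in {1, 2, 3, 4, 5, 6, 7, 8} must be used), so v = 6.
Among the 7 still-open variables, 2 fits only w (and all 7 values in {1, 2, 3, 4, 5, 7, 8} must be used), so w = 2.
Among the 6 still-open variables, 8 fits only q (and all 6 values in {1, 3, 4, 5, 7, 8} must be used), so q = 8.
The 5 still-open variables together cover exactly {1, 3, 4, 5, 7} — 5 values for 5 variables — and 7 appears only in x's list, so x = 7.

x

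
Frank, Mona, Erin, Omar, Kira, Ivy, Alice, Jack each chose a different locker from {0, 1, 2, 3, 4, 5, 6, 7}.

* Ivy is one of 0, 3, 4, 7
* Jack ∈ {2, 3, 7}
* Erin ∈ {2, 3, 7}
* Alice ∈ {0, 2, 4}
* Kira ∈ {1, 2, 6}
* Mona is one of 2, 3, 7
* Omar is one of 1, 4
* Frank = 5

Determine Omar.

1

Frank must be 5 (only option left).
The 7 still-open variables together cover exactly {0, 1, 2, 3, 4, 6, 7} — 7 values for 7 variables — and 6 appears only in Kira's list, so Kira = 6.
The 6 still-open variables together cover exactly {0, 1, 2, 3, 4, 7} — 6 values for 6 variables — and 1 appears only in Omar's list, so Omar = 1.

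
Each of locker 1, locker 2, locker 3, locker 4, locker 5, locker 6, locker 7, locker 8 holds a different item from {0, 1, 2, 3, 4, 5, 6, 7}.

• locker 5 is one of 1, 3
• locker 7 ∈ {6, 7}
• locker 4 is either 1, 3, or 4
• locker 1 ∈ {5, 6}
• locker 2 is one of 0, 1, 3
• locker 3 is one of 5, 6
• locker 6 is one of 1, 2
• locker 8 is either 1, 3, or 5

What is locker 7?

7

Among the 8 variables, 0 fits only locker 2 (and all 8 values in {0, 1, 2, 3, 4, 5, 6, 7} must be used), so locker 2 = 0.
Among the 7 still-open variables, 2 fits only locker 6 (and all 7 values in {1, 2, 3, 4, 5, 6, 7} must be used), so locker 6 = 2.
Among the 6 still-open variables, 4 fits only locker 4 (and all 6 values in {1, 3, 4, 5, 6, 7} must be used), so locker 4 = 4.
The 5 still-open variables draw from only 5 values {1, 3, 5, 6, 7}, so each is used; only locker 7 can be 7, hence locker 7 = 7.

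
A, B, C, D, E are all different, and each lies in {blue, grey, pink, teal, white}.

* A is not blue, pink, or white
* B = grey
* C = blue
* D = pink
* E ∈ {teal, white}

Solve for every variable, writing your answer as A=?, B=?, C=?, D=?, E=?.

B must be grey (only option left). Remove grey from A.
That leaves C = blue.
D has just one choice, so D = pink.
A's domain is down to {teal}, so A = teal. Strike teal from E.
E's domain is down to {white}, so E = white.

A=teal, B=grey, C=blue, D=pink, E=white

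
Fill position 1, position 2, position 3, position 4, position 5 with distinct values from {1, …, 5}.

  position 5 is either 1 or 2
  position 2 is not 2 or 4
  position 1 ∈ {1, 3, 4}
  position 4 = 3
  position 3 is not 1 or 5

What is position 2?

position 4's domain is down to {3}, so position 4 = 3. Eliminate 3 elsewhere: position 1, position 2, position 3.
Among the 4 still-open variables, 5 fits only position 2 (and all 4 values in {1, 2, 4, 5} must be used), so position 2 = 5.

5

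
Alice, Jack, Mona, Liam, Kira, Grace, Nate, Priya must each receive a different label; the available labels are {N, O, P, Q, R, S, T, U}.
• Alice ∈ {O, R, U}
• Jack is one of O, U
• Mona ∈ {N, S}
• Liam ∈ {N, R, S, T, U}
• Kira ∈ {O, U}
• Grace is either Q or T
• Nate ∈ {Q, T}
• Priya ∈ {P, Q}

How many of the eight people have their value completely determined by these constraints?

2

Among the 8 variables, P fits only Priya (and all 8 values in {N, O, P, Q, R, S, T, U} must be used), so Priya = P.
Jack and Kira share exactly the 2 values {O, U}; by pigeonhole those values go to them, so strike O, U from Alice, Liam.
That leaves Alice = R. Eliminate R elsewhere: Liam.
The 2 variables Grace and Nate are confined to {Q, T}, which locks those values in; drop them from Liam.
Determined: Alice=R, Priya=P. The other people each still have more than one consistent value. That makes 2.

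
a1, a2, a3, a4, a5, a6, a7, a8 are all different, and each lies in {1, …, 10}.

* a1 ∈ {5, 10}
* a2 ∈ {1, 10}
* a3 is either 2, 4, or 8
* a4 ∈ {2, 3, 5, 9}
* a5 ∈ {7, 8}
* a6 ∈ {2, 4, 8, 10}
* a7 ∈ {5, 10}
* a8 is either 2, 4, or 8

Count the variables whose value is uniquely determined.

2

a1 and a7 between them cover only {5, 10} — a naked pair. Remove those values from a2, a4, a6.
a2 has just one choice, so a2 = 1.
a3, a6, a8 between them cover only {2, 4, 8} — a naked triple. Remove those values from a4, a5.
a5's domain is down to {7}, so a5 = 7.
Determined: a2=1, a5=7. The other variables each still have more than one consistent value. That makes 2.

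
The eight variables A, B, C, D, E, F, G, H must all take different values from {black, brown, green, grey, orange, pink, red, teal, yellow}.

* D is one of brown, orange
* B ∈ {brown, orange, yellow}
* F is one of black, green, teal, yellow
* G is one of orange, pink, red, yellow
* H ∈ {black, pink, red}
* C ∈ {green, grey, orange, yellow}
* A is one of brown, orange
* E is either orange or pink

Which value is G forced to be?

red

The 2 variables A and D are confined to {brown, orange}, which locks those values in; drop them from B, C, E, G.
B's domain is down to {yellow}, so B = yellow. Strike yellow from C, F, G.
That leaves E = pink. Strike pink from G, H.
So G = red.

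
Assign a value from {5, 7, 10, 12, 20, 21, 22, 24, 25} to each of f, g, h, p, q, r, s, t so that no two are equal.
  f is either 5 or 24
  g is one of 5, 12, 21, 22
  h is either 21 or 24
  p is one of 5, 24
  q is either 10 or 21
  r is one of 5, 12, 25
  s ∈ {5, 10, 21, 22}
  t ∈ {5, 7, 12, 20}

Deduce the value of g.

f and p between them cover only {5, 24} — a naked pair. Remove those values from g, h, r, s, t.
That leaves h = 21. Strike 21 from g, q, s.
That leaves q = 10. Strike 10 from s.
s has just one choice, so s = 22. Remove 22 from g.
So g = 12.

12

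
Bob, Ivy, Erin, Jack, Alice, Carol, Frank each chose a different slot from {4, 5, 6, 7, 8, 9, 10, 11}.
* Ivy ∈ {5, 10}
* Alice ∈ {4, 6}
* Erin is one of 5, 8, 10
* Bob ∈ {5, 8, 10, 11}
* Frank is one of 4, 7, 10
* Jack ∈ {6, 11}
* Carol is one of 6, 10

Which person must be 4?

The 7 variables draw from only 7 values {4, 5, 6, 7, 8, 10, 11}, so each is used; only Frank can be 7, hence Frank = 7.
Among the 6 still-open variables, 4 fits only Alice (and all 6 values in {4, 5, 6, 8, 10, 11} must be used), so Alice = 4.

Alice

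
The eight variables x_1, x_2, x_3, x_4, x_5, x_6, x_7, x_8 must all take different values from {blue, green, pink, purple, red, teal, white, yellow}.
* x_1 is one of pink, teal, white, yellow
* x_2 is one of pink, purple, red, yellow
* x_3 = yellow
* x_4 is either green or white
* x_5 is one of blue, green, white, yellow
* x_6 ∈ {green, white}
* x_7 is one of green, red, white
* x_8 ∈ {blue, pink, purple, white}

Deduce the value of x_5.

x_3's domain is down to {yellow}, so x_3 = yellow. Strike yellow from x_1, x_2, x_5.
The 7 still-open variables together cover exactly {blue, green, pink, purple, red, teal, white} — 7 values for 7 variables — and teal appears only in x_1's list, so x_1 = teal.
x_4 and x_6 between them cover only {green, white} — a naked pair. Remove those values from x_5, x_7, x_8.
So x_5 = blue.

blue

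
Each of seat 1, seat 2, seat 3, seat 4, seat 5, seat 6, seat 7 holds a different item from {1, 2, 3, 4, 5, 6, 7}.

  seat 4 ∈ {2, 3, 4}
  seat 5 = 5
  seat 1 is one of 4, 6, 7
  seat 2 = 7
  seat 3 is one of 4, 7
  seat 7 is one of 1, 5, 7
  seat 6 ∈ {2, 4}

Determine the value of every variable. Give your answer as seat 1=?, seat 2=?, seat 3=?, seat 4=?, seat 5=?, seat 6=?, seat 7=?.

seat 2 must be 7 (only option left). Remove 7 from seat 1, seat 3, seat 7.
seat 3's domain is down to {4}, so seat 3 = 4. So seat 1, seat 4, seat 6 can't be 4.
That leaves seat 5 = 5. Remove 5 from seat 7.
seat 6 has just one choice, so seat 6 = 2. Remove 2 from seat 4.
seat 7 has just one choice, so seat 7 = 1.
That leaves seat 1 = 6.
seat 4 must be 3 (only option left).

seat 1=6, seat 2=7, seat 3=4, seat 4=3, seat 5=5, seat 6=2, seat 7=1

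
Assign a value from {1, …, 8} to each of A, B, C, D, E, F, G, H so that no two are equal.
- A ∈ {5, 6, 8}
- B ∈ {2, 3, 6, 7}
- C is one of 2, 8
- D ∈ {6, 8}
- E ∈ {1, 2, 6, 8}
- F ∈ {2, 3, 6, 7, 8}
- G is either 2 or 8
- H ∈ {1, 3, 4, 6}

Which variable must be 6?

D

The 8 variables together cover exactly {1, 2, 3, 4, 5, 6, 7, 8} — 8 values for 8 variables — and 4 appears only in H's list, so H = 4.
Among the 7 still-open variables, 1 fits only E (and all 7 values in {1, 2, 3, 5, 6, 7, 8} must be used), so E = 1.
The 6 still-open variables draw from only 6 values {2, 3, 5, 6, 7, 8}, so each is used; only A can be 5, hence A = 5.
The 2 variables C and G are confined to {2, 8}, which locks those values in; drop them from B, D, F.
So 6 goes to D.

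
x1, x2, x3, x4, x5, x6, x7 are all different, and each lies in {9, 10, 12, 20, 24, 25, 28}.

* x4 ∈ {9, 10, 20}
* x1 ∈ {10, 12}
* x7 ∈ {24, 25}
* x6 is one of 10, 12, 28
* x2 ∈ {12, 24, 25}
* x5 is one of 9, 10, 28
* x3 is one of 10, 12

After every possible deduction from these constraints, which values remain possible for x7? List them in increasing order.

The 7 variables draw from only 7 values {9, 10, 12, 20, 24, 25, 28}, so each is used; only x4 can be 20, hence x4 = 20.
The 6 still-open variables draw from only 6 values {9, 10, 12, 24, 25, 28}, so each is used; only x5 can be 9, hence x5 = 9.
The 5 still-open variables together cover exactly {10, 12, 24, 25, 28} — 5 values for 5 variables — and 28 appears only in x6's list, so x6 = 28.
x1 and x3 share exactly the 2 values {10, 12}; by pigeonhole those values go to them, so strike 10, 12 from x2.
No further eliminations apply; x7 can still be any of 24, 25.

24, 25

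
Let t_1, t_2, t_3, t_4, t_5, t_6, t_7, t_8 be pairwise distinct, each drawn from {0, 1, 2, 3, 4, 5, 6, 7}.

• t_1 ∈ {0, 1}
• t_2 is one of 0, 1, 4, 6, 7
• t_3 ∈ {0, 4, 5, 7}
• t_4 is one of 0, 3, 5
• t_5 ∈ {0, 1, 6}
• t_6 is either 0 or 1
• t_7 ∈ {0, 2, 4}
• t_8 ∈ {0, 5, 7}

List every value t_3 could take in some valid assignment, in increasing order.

4, 5, 7

The 8 variables together cover exactly {0, 1, 2, 3, 4, 5, 6, 7} — 8 values for 8 variables — and 2 appears only in t_7's list, so t_7 = 2.
The 7 still-open variables together cover exactly {0, 1, 3, 4, 5, 6, 7} — 7 values for 7 variables — and 3 appears only in t_4's list, so t_4 = 3.
t_1 and t_6 share exactly the 2 values {0, 1}; by pigeonhole those values go to them, so strike 0, 1 from t_2, t_3, t_5, t_8.
That leaves t_5 = 6. Strike 6 from t_2.
No further eliminations apply; t_3 can still be any of 4, 5, 7.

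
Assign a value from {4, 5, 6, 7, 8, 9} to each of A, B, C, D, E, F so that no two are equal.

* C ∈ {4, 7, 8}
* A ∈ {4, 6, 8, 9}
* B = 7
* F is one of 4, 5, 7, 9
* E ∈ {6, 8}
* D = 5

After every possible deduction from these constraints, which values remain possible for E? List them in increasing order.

6, 8

B has just one choice, so B = 7. Eliminate 7 elsewhere: C, F.
D's domain is down to {5}, so D = 5. Eliminate 5 elsewhere: F.
No further eliminations apply; E can still be any of 6, 8.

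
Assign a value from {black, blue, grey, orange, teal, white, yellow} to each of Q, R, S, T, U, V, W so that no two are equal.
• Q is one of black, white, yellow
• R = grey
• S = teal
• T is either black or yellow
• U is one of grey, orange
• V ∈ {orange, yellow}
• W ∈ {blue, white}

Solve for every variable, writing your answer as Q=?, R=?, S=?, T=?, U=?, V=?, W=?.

R's domain is down to {grey}, so R = grey. Eliminate grey elsewhere: U.
S has just one choice, so S = teal.
That leaves U = orange. So V can't be orange.
That leaves V = yellow. So Q, T can't be yellow.
T's domain is down to {black}, so T = black. Strike black from Q.
Q must be white (only option left). Remove white from W.
W's domain is down to {blue}, so W = blue.

Q=white, R=grey, S=teal, T=black, U=orange, V=yellow, W=blue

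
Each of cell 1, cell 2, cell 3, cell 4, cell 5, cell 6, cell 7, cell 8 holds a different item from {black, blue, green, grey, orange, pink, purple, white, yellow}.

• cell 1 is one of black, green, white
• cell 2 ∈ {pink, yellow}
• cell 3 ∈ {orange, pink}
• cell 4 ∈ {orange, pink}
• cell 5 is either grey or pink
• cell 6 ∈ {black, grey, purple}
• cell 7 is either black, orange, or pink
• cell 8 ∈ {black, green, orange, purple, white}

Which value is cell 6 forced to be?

Among the 8 variables, yellow fits only cell 2 (and all 8 values in {black, green, grey, orange, pink, purple, white, yellow} must be used), so cell 2 = yellow.
The 2 variables cell 3 and cell 4 are confined to {orange, pink}, which locks those values in; drop them from cell 5, cell 7, cell 8.
cell 5's domain is down to {grey}, so cell 5 = grey. So cell 6 can't be grey.
cell 7's domain is down to {black}, so cell 7 = black. So cell 1, cell 6, cell 8 can't be black.
So cell 6 = purple.

purple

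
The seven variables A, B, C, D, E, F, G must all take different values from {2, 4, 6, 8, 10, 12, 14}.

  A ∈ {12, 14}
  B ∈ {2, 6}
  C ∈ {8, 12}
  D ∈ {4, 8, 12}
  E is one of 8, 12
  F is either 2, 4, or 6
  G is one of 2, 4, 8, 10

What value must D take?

4

Among the 7 variables, 10 fits only G (and all 7 values in {2, 4, 6, 8, 10, 12, 14} must be used), so G = 10.
The 6 still-open variables together cover exactly {2, 4, 6, 8, 12, 14} — 6 values for 6 variables — and 14 appears only in A's list, so A = 14.
C and E share exactly the 2 values {8, 12}; by pigeonhole those values go to them, so strike 8, 12 from D.
So D = 4.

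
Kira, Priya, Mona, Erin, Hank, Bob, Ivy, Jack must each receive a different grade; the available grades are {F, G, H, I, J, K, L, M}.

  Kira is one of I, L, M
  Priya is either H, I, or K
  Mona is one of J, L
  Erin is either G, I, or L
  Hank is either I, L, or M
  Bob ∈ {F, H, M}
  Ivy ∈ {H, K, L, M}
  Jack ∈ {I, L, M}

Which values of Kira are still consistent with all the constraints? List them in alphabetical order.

I, L, M

The 8 variables together cover exactly {F, G, H, I, J, K, L, M} — 8 values for 8 variables — and F appears only in Bob's list, so Bob = F.
Among the 7 still-open variables, G fits only Erin (and all 7 values in {G, H, I, J, K, L, M} must be used), so Erin = G.
The 6 still-open variables draw from only 6 values {H, I, J, K, L, M}, so each is used; only Mona can be J, hence Mona = J.
The 3 variables Kira, Hank, Jack are confined to {I, L, M}, which locks those values in; drop them from Priya, Ivy.
No further eliminations apply; Kira can still be any of I, L, M.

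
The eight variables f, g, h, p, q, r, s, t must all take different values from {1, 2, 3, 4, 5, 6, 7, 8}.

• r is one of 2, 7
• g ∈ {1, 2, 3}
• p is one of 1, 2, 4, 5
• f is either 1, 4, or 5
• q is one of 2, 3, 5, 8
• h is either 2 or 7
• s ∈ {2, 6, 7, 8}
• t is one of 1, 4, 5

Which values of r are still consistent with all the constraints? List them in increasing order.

The 8 variables together cover exactly {1, 2, 3, 4, 5, 6, 7, 8} — 8 values for 8 variables — and 6 appears only in s's list, so s = 6.
The 7 still-open variables draw from only 7 values {1, 2, 3, 4, 5, 7, 8}, so each is used; only q can be 8, hence q = 8.
The 6 still-open variables draw from only 6 values {1, 2, 3, 4, 5, 7}, so each is used; only g can be 3, hence g = 3.
h and r between them cover only {2, 7} — a naked pair. Remove those values from p.
No further eliminations apply; r can still be any of 2, 7.

2, 7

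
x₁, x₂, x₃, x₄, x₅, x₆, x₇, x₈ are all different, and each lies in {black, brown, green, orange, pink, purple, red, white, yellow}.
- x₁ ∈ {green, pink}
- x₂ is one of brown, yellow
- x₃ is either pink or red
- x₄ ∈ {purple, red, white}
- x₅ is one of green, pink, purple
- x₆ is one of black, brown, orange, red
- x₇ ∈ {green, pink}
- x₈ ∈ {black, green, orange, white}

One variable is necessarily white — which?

x₄

The 2 variables x₁ and x₇ are confined to {green, pink}, which locks those values in; drop them from x₃, x₅, x₈.
x₃'s domain is down to {red}, so x₃ = red. Eliminate red elsewhere: x₄, x₆.
That leaves x₅ = purple. Remove purple from x₄.
So white goes to x₄.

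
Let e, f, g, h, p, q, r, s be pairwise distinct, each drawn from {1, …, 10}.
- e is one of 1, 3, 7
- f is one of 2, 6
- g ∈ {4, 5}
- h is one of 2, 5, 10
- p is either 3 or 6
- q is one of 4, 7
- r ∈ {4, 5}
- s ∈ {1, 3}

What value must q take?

Among the 8 variables, 10 fits only h (and all 8 values in {1, 2, 3, 4, 5, 6, 7, 10} must be used), so h = 10.
The 7 still-open variables together cover exactly {1, 2, 3, 4, 5, 6, 7} — 7 values for 7 variables — and 2 appears only in f's list, so f = 2.
The 6 still-open variables draw from only 6 values {1, 3, 4, 5, 6, 7}, so each is used; only p can be 6, hence p = 6.
The 2 variables g and r are confined to {4, 5}, which locks those values in; drop them from q.
So q = 7.

7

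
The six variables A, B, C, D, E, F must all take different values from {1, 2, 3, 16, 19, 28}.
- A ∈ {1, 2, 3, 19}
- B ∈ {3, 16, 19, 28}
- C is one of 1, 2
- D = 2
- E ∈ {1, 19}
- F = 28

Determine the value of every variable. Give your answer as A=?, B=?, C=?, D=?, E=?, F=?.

D's domain is down to {2}, so D = 2. Eliminate 2 elsewhere: A, C.
That leaves F = 28. Strike 28 from B.
C must be 1 (only option left). Eliminate 1 elsewhere: A, E.
E's domain is down to {19}, so E = 19. So A, B can't be 19.
A has just one choice, so A = 3. Strike 3 from B.
That leaves B = 16.

A=3, B=16, C=1, D=2, E=19, F=28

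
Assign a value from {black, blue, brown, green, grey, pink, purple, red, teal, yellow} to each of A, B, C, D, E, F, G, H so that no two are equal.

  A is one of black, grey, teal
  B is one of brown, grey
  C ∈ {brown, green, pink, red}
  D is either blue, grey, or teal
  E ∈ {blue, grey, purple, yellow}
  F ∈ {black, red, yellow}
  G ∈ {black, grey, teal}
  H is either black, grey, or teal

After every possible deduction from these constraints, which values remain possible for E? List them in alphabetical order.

purple, yellow

A, G, H between them cover only {black, grey, teal} — a naked triple. Remove those values from B, D, E, F.
B's domain is down to {brown}, so B = brown. So C can't be brown.
D must be blue (only option left). Remove blue from E.
No further eliminations apply; E can still be any of purple, yellow.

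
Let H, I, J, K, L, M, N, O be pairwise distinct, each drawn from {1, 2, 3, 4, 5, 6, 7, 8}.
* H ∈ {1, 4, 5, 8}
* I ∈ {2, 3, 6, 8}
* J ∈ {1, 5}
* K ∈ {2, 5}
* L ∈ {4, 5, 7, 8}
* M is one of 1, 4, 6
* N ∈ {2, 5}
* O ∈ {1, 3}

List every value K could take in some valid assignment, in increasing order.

The 8 variables draw from only 8 values {1, 2, 3, 4, 5, 6, 7, 8}, so each is used; only L can be 7, hence L = 7.
K and N between them cover only {2, 5} — a naked pair. Remove those values from H, I, J.
That leaves J = 1. So H, M, O can't be 1.
O must be 3 (only option left). So I can't be 3.
No further eliminations apply; K can still be any of 2, 5.

2, 5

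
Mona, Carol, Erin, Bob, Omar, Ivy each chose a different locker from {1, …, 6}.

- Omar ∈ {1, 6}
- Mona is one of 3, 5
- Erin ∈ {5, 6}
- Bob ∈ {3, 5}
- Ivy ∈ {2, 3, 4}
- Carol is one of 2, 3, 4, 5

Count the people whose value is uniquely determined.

2

The 6 variables together cover exactly {1, 2, 3, 4, 5, 6} — 6 values for 6 variables — and 1 appears only in Omar's list, so Omar = 1.
The 5 still-open variables draw from only 5 values {2, 3, 4, 5, 6}, so each is used; only Erin can be 6, hence Erin = 6.
Mona and Bob share exactly the 2 values {3, 5}; by pigeonhole those values go to them, so strike 3, 5 from Carol, Ivy.
Determined: Erin=6, Omar=1. The other people each still have more than one consistent value. That makes 2.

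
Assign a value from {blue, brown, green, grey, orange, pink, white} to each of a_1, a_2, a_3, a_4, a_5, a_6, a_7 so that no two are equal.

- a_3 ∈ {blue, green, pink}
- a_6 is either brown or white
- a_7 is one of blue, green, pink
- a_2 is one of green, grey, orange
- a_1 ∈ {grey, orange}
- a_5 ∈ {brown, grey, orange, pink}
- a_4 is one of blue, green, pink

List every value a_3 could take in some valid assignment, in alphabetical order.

blue, green, pink

Among the 7 variables, white fits only a_6 (and all 7 values in {blue, brown, green, grey, orange, pink, white} must be used), so a_6 = white.
The 6 still-open variables draw from only 6 values {blue, brown, green, grey, orange, pink}, so each is used; only a_5 can be brown, hence a_5 = brown.
a_3, a_4, a_7 between them cover only {blue, green, pink} — a naked triple. Remove those values from a_2.
No further eliminations apply; a_3 can still be any of blue, green, pink.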